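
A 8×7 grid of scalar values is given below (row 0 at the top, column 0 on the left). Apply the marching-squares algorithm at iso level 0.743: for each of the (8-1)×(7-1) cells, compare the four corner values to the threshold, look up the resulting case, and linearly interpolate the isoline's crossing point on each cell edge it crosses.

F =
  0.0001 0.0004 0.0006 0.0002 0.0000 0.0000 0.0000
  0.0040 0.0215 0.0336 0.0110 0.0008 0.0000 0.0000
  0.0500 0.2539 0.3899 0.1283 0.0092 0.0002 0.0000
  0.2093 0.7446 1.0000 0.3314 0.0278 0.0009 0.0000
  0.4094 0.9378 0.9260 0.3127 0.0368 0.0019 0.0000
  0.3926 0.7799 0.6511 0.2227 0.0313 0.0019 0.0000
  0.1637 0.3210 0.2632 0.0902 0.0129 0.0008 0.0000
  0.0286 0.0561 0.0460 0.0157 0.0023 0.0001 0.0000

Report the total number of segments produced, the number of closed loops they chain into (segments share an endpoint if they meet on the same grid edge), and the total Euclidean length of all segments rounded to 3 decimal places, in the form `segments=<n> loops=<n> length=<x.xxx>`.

segments=10 loops=1 length=6.703

cell (2,0): code 0100 → (2.997,1.000)–(3.000,0.997)
cell (2,1): code 1100 → (2.579,2.000)–(2.997,1.000)
cell (2,2): code 1000 → (3.000,2.384)–(2.579,2.000)
cell (3,0): code 0110 → (3.000,0.997)–(4.000,0.631)
cell (3,2): code 1001 → (4.000,2.298)–(3.000,2.384)
cell (4,0): code 0110 → (4.000,0.631)–(5.000,0.905)
cell (4,1): code 1011 → (5.000,1.286)–(4.666,2.000)
cell (4,2): code 0001 → (4.666,2.000)–(4.000,2.298)
cell (5,0): code 0010 → (5.000,0.905)–(5.080,1.000)
cell (5,1): code 0001 → (5.080,1.000)–(5.000,1.286)
total: 10 segments, chained into 1 closed loop(s), length Σ = 6.703359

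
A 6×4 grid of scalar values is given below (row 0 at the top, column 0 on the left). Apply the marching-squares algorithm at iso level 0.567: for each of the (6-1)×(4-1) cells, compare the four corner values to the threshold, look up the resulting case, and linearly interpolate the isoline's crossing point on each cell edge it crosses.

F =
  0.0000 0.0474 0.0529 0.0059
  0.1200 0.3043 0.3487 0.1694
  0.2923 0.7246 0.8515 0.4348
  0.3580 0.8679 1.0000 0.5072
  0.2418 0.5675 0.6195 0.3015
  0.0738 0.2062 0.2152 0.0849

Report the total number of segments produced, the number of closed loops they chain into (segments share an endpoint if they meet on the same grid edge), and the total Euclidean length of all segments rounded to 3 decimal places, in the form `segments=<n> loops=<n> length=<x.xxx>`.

cell (1,0): code 0100 → (1.625,1.000)–(2.000,0.635)
cell (1,1): code 1100 → (1.434,2.000)–(1.625,1.000)
cell (1,2): code 1000 → (2.000,2.683)–(1.434,2.000)
cell (2,0): code 0110 → (2.000,0.635)–(3.000,0.410)
cell (2,2): code 1001 → (3.000,2.879)–(2.000,2.683)
cell (3,0): code 0110 → (3.000,0.410)–(4.000,0.998)
cell (3,2): code 1001 → (4.000,2.165)–(3.000,2.879)
cell (4,0): code 0010 → (4.000,0.998)–(4.001,1.000)
cell (4,1): code 0011 → (4.001,1.000)–(4.130,2.000)
cell (4,2): code 0001 → (4.130,2.000)–(4.000,2.165)
total: 10 segments, chained into 1 closed loop(s), length Σ = 8.081067

segments=10 loops=1 length=8.081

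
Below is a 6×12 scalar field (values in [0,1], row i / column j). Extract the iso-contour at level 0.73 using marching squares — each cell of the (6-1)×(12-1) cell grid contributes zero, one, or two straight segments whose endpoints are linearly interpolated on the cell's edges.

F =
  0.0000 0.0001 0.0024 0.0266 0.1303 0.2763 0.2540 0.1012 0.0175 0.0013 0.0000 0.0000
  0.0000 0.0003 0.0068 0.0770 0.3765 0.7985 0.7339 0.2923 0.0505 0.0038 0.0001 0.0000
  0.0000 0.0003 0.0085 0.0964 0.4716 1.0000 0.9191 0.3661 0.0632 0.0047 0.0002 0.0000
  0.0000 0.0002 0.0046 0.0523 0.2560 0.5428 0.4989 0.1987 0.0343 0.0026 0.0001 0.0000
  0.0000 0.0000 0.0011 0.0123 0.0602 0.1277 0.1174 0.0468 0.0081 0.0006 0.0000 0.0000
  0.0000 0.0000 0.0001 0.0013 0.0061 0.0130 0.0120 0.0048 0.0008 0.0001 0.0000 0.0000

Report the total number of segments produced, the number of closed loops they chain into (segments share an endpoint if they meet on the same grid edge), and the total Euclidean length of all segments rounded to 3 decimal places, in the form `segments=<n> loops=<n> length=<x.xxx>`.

cell (0,4): code 0100 → (0.869,5.000)–(1.000,4.838)
cell (0,5): code 1100 → (0.992,6.000)–(0.869,5.000)
cell (0,6): code 1000 → (1.000,6.009)–(0.992,6.000)
cell (1,4): code 0110 → (1.000,4.838)–(2.000,4.489)
cell (1,6): code 1001 → (2.000,6.342)–(1.000,6.009)
cell (2,4): code 0010 → (2.000,4.489)–(2.591,5.000)
cell (2,5): code 0011 → (2.591,5.000)–(2.450,6.000)
cell (2,6): code 0001 → (2.450,6.000)–(2.000,6.342)
total: 8 segments, chained into 1 closed loop(s), length Σ = 5.697261

segments=8 loops=1 length=5.697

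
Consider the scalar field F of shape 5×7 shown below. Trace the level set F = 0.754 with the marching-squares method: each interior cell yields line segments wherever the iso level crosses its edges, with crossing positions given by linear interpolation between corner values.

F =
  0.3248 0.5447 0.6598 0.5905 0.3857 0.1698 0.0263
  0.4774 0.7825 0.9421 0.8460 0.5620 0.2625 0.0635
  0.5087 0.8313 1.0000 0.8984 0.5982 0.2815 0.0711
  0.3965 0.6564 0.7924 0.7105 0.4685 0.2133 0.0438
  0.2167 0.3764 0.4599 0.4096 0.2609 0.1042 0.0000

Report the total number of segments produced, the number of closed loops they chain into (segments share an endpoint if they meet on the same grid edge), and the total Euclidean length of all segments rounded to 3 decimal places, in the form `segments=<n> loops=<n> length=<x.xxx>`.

segments=12 loops=1 length=8.530

cell (0,0): code 0100 → (0.880,1.000)–(1.000,0.907)
cell (0,1): code 1100 → (0.334,2.000)–(0.880,1.000)
cell (0,2): code 1100 → (0.640,3.000)–(0.334,2.000)
cell (0,3): code 1000 → (1.000,3.324)–(0.640,3.000)
cell (1,0): code 0110 → (1.000,0.907)–(2.000,0.760)
cell (1,3): code 1001 → (2.000,3.481)–(1.000,3.324)
cell (2,0): code 0010 → (2.000,0.760)–(2.442,1.000)
cell (2,1): code 0111 → (2.442,1.000)–(3.000,1.718)
cell (2,2): code 1011 → (3.000,2.469)–(2.768,3.000)
cell (2,3): code 0001 → (2.768,3.000)–(2.000,3.481)
cell (3,1): code 0010 → (3.000,1.718)–(3.115,2.000)
cell (3,2): code 0001 → (3.115,2.000)–(3.000,2.469)
total: 12 segments, chained into 1 closed loop(s), length Σ = 8.530375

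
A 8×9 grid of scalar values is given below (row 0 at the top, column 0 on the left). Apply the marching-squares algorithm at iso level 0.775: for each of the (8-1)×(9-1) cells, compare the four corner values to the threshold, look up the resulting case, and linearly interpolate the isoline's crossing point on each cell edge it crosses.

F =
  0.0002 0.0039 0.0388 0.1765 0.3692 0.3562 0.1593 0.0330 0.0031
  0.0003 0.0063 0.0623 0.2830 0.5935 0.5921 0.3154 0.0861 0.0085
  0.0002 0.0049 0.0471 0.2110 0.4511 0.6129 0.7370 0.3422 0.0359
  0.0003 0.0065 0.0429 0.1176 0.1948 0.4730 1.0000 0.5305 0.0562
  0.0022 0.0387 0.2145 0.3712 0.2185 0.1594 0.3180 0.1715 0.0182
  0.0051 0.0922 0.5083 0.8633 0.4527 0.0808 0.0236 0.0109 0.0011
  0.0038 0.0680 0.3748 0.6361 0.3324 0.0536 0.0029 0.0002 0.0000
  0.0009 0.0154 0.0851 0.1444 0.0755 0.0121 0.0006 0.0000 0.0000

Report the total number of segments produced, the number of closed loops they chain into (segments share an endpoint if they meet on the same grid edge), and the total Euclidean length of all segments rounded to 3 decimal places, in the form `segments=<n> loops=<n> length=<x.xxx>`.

segments=8 loops=2 length=4.550

cell (2,5): code 0100 → (2.144,6.000)–(3.000,5.573)
cell (2,6): code 1000 → (3.000,6.479)–(2.144,6.000)
cell (3,5): code 0010 → (3.000,5.573)–(3.330,6.000)
cell (3,6): code 0001 → (3.330,6.000)–(3.000,6.479)
cell (4,2): code 0100 → (4.821,3.000)–(5.000,2.751)
cell (4,3): code 1000 → (5.000,3.215)–(4.821,3.000)
cell (5,2): code 0010 → (5.000,2.751)–(5.389,3.000)
cell (5,3): code 0001 → (5.389,3.000)–(5.000,3.215)
total: 8 segments, chained into 2 closed loop(s), length Σ = 4.550475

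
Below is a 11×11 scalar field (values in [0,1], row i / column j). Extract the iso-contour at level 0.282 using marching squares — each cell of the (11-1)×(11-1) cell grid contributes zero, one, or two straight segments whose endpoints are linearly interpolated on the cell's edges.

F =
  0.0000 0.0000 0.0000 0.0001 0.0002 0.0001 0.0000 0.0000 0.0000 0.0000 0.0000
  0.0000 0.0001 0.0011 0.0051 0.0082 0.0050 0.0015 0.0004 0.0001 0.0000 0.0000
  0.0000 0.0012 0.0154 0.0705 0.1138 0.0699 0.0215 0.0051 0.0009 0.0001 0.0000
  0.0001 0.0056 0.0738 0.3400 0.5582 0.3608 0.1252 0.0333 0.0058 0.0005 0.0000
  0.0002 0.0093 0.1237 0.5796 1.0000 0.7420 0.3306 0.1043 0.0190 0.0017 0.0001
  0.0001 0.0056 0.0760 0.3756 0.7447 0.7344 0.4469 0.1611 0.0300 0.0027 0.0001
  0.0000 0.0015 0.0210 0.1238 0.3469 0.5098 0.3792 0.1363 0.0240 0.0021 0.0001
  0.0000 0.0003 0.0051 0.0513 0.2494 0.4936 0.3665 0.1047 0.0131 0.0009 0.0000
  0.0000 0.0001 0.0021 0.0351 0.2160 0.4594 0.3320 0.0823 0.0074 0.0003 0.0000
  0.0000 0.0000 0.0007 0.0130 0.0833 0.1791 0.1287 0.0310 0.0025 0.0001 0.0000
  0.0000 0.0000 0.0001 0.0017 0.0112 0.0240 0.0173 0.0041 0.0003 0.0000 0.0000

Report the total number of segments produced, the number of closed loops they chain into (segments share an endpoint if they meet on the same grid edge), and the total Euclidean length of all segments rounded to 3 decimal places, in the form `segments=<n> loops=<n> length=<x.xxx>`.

segments=20 loops=1 length=16.328

cell (2,2): code 0100 → (2.785,3.000)–(3.000,2.782)
cell (2,3): code 1100 → (2.378,4.000)–(2.785,3.000)
cell (2,4): code 1100 → (2.729,5.000)–(2.378,4.000)
cell (2,5): code 1000 → (3.000,5.334)–(2.729,5.000)
cell (3,2): code 0110 → (3.000,2.782)–(4.000,2.347)
cell (3,5): code 1101 → (3.763,6.000)–(3.000,5.334)
cell (3,6): code 1000 → (4.000,6.215)–(3.763,6.000)
cell (4,2): code 0110 → (4.000,2.347)–(5.000,2.688)
cell (4,6): code 1001 → (5.000,6.577)–(4.000,6.215)
cell (5,2): code 0010 → (5.000,2.688)–(5.372,3.000)
cell (5,3): code 0111 → (5.372,3.000)–(6.000,3.709)
cell (5,6): code 1001 → (6.000,6.400)–(5.000,6.577)
cell (6,3): code 0010 → (6.000,3.709)–(6.666,4.000)
cell (6,4): code 0111 → (6.666,4.000)–(7.000,4.133)
cell (6,6): code 1001 → (7.000,6.323)–(6.000,6.400)
cell (7,4): code 0110 → (7.000,4.133)–(8.000,4.271)
cell (7,6): code 1001 → (8.000,6.200)–(7.000,6.323)
cell (8,4): code 0010 → (8.000,4.271)–(8.633,5.000)
cell (8,5): code 0011 → (8.633,5.000)–(8.246,6.000)
cell (8,6): code 0001 → (8.246,6.000)–(8.000,6.200)
total: 20 segments, chained into 1 closed loop(s), length Σ = 16.327941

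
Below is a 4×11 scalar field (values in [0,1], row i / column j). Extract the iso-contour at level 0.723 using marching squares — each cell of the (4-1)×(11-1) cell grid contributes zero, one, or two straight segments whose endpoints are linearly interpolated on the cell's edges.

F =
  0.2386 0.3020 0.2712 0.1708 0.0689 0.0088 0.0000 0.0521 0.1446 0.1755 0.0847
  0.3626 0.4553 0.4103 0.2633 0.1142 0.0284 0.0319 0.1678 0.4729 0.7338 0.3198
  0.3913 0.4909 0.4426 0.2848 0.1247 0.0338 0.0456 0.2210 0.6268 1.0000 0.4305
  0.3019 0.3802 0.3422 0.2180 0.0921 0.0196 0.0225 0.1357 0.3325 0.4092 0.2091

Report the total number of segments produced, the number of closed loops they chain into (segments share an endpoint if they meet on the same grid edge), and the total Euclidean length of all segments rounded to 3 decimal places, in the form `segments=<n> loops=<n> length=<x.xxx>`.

segments=6 loops=1 length=3.954

cell (0,8): code 0100 → (0.981,9.000)–(1.000,8.959)
cell (0,9): code 1000 → (1.000,9.026)–(0.981,9.000)
cell (1,8): code 0110 → (1.000,8.959)–(2.000,8.258)
cell (1,9): code 1001 → (2.000,9.486)–(1.000,9.026)
cell (2,8): code 0010 → (2.000,8.258)–(2.469,9.000)
cell (2,9): code 0001 → (2.469,9.000)–(2.000,9.486)
total: 6 segments, chained into 1 closed loop(s), length Σ = 3.953645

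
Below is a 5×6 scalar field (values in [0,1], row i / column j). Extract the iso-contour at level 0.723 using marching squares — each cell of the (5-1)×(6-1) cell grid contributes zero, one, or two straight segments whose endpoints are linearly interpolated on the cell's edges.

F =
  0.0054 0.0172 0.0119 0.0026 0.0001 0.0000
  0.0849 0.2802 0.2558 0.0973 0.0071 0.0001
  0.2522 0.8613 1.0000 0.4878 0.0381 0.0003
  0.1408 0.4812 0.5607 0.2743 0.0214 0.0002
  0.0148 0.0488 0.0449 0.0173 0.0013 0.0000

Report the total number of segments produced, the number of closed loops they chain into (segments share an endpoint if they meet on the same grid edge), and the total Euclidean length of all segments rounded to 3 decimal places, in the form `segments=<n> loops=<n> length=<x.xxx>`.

segments=6 loops=1 length=4.289

cell (1,0): code 0100 → (1.762,1.000)–(2.000,0.773)
cell (1,1): code 1100 → (1.628,2.000)–(1.762,1.000)
cell (1,2): code 1000 → (2.000,2.541)–(1.628,2.000)
cell (2,0): code 0010 → (2.000,0.773)–(2.364,1.000)
cell (2,1): code 0011 → (2.364,1.000)–(2.631,2.000)
cell (2,2): code 0001 → (2.631,2.000)–(2.000,2.541)
total: 6 segments, chained into 1 closed loop(s), length Σ = 4.288951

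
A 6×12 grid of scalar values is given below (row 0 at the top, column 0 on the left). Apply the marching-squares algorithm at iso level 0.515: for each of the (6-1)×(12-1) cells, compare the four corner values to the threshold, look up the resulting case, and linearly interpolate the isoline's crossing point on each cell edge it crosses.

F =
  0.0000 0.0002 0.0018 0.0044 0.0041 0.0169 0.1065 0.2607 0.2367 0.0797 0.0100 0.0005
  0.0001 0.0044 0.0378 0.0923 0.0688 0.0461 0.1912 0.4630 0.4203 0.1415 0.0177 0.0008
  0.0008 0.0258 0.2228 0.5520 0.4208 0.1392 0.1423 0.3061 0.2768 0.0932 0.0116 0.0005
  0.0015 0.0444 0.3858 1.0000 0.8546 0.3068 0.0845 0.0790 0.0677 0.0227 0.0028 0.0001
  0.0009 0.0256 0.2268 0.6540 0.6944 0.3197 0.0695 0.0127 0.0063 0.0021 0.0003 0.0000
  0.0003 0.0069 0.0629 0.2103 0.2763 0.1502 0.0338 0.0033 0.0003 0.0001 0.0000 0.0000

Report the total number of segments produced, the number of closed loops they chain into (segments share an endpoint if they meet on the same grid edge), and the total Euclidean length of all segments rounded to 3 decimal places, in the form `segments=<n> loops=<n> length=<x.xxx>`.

cell (1,2): code 0100 → (1.920,3.000)–(2.000,2.888)
cell (1,3): code 1000 → (2.000,3.282)–(1.920,3.000)
cell (2,2): code 0110 → (2.000,2.888)–(3.000,2.210)
cell (2,3): code 1101 → (2.217,4.000)–(2.000,3.282)
cell (2,4): code 1000 → (3.000,4.620)–(2.217,4.000)
cell (3,2): code 0110 → (3.000,2.210)–(4.000,2.675)
cell (3,4): code 1001 → (4.000,4.479)–(3.000,4.620)
cell (4,2): code 0010 → (4.000,2.675)–(4.313,3.000)
cell (4,3): code 0011 → (4.313,3.000)–(4.429,4.000)
cell (4,4): code 0001 → (4.429,4.000)–(4.000,4.479)
total: 10 segments, chained into 1 closed loop(s), length Σ = 7.601669

segments=10 loops=1 length=7.602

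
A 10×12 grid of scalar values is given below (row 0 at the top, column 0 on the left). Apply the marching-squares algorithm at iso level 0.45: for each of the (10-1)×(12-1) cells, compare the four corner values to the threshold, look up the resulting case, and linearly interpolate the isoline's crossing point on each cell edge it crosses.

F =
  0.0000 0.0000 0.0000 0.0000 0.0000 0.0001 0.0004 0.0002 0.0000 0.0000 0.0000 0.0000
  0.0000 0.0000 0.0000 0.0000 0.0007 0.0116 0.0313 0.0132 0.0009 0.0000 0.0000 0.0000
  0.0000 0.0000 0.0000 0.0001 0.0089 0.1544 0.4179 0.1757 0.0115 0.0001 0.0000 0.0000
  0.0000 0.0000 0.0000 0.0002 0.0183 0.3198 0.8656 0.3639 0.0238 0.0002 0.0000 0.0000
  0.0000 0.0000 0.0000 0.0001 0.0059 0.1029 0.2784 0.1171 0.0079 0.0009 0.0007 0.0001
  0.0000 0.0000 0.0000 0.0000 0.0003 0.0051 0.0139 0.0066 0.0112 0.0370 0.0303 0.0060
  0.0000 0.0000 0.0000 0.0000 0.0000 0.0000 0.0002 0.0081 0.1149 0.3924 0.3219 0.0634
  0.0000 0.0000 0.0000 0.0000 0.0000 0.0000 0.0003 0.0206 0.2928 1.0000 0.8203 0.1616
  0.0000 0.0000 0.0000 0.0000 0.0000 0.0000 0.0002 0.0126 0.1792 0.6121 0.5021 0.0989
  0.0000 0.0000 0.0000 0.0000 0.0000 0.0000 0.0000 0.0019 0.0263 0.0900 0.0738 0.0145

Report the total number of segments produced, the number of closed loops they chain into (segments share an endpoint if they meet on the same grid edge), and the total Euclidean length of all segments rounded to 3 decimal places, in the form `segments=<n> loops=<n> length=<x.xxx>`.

segments=12 loops=2 length=11.562

cell (2,5): code 0100 → (2.072,6.000)–(3.000,5.239)
cell (2,6): code 1000 → (3.000,6.828)–(2.072,6.000)
cell (3,5): code 0010 → (3.000,5.239)–(3.708,6.000)
cell (3,6): code 0001 → (3.708,6.000)–(3.000,6.828)
cell (6,8): code 0100 → (6.095,9.000)–(7.000,8.222)
cell (6,9): code 1100 → (6.257,10.000)–(6.095,9.000)
cell (6,10): code 1000 → (7.000,10.562)–(6.257,10.000)
cell (7,8): code 0110 → (7.000,8.222)–(8.000,8.626)
cell (7,10): code 1001 → (8.000,10.129)–(7.000,10.562)
cell (8,8): code 0010 → (8.000,8.626)–(8.310,9.000)
cell (8,9): code 0011 → (8.310,9.000)–(8.122,10.000)
cell (8,10): code 0001 → (8.122,10.000)–(8.000,10.129)
total: 12 segments, chained into 2 closed loop(s), length Σ = 11.561655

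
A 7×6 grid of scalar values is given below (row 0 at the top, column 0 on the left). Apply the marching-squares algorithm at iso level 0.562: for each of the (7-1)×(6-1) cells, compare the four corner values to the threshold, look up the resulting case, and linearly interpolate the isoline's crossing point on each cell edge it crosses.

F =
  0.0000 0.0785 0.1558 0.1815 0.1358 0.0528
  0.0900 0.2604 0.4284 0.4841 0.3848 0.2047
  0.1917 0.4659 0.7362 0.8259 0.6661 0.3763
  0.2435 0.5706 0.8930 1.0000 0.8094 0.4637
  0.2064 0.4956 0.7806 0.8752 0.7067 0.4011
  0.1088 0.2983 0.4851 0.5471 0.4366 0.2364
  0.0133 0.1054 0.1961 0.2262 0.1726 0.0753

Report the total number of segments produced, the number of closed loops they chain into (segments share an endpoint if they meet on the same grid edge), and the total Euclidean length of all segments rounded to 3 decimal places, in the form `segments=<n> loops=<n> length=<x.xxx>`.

segments=14 loops=1 length=11.554

cell (1,1): code 0100 → (1.434,2.000)–(2.000,1.356)
cell (1,2): code 1100 → (1.228,3.000)–(1.434,2.000)
cell (1,3): code 1100 → (1.630,4.000)–(1.228,3.000)
cell (1,4): code 1000 → (2.000,4.359)–(1.630,4.000)
cell (2,0): code 0100 → (2.918,1.000)–(3.000,0.974)
cell (2,1): code 1110 → (2.000,1.356)–(2.918,1.000)
cell (2,4): code 1001 → (3.000,4.716)–(2.000,4.359)
cell (3,0): code 0010 → (3.000,0.974)–(3.115,1.000)
cell (3,1): code 0111 → (3.115,1.000)–(4.000,1.233)
cell (3,4): code 1001 → (4.000,4.473)–(3.000,4.716)
cell (4,1): code 0010 → (4.000,1.233)–(4.740,2.000)
cell (4,2): code 0011 → (4.740,2.000)–(4.955,3.000)
cell (4,3): code 0011 → (4.955,3.000)–(4.536,4.000)
cell (4,4): code 0001 → (4.536,4.000)–(4.000,4.473)
total: 14 segments, chained into 1 closed loop(s), length Σ = 11.554049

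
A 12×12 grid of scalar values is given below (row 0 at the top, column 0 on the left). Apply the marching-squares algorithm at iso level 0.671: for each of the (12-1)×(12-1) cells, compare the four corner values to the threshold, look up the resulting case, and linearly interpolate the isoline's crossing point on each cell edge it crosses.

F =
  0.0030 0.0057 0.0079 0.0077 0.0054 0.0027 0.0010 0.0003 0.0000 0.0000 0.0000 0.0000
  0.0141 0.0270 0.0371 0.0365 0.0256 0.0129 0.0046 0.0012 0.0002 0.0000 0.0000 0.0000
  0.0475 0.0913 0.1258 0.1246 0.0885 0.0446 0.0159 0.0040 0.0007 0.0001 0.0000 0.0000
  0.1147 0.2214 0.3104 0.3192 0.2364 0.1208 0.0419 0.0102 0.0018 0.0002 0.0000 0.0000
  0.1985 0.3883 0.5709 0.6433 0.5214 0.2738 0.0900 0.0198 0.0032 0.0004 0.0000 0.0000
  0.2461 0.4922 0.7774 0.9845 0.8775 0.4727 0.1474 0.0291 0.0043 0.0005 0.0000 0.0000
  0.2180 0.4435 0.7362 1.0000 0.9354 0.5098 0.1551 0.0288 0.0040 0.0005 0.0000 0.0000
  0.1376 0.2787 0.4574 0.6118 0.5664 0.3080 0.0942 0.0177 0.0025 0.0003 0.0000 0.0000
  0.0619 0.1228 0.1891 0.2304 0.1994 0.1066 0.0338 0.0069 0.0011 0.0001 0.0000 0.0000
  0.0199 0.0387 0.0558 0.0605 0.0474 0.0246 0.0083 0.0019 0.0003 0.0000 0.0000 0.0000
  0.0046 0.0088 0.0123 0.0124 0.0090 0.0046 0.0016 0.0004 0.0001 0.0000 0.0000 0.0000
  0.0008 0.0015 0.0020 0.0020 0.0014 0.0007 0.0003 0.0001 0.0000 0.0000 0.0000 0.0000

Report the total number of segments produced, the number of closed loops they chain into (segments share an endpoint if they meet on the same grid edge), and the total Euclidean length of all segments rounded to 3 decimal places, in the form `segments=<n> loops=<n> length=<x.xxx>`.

cell (4,1): code 0100 → (4.485,2.000)–(5.000,1.627)
cell (4,2): code 1100 → (4.081,3.000)–(4.485,2.000)
cell (4,3): code 1100 → (4.420,4.000)–(4.081,3.000)
cell (4,4): code 1000 → (5.000,4.510)–(4.420,4.000)
cell (5,1): code 0110 → (5.000,1.627)–(6.000,1.777)
cell (5,4): code 1001 → (6.000,4.621)–(5.000,4.510)
cell (6,1): code 0010 → (6.000,1.777)–(6.234,2.000)
cell (6,2): code 0011 → (6.234,2.000)–(6.848,3.000)
cell (6,3): code 0011 → (6.848,3.000)–(6.717,4.000)
cell (6,4): code 0001 → (6.717,4.000)–(6.000,4.621)
total: 10 segments, chained into 1 closed loop(s), length Σ = 9.013219

segments=10 loops=1 length=9.013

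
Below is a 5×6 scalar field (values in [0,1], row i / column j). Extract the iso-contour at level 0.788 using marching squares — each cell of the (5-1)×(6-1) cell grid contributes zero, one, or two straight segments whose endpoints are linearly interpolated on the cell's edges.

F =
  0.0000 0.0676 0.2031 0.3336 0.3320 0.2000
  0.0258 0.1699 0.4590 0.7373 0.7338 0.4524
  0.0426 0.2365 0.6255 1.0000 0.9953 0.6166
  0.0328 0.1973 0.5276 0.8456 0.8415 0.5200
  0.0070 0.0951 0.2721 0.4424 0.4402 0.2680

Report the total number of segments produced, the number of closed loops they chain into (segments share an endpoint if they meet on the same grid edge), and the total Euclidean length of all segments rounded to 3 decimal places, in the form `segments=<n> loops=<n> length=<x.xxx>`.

cell (1,2): code 0100 → (1.193,3.000)–(2.000,2.434)
cell (1,3): code 1100 → (1.207,4.000)–(1.193,3.000)
cell (1,4): code 1000 → (2.000,4.547)–(1.207,4.000)
cell (2,2): code 0110 → (2.000,2.434)–(3.000,2.819)
cell (2,4): code 1001 → (3.000,4.166)–(2.000,4.547)
cell (3,2): code 0010 → (3.000,2.819)–(3.143,3.000)
cell (3,3): code 0011 → (3.143,3.000)–(3.133,4.000)
cell (3,4): code 0001 → (3.133,4.000)–(3.000,4.166)
total: 8 segments, chained into 1 closed loop(s), length Σ = 6.534836

segments=8 loops=1 length=6.535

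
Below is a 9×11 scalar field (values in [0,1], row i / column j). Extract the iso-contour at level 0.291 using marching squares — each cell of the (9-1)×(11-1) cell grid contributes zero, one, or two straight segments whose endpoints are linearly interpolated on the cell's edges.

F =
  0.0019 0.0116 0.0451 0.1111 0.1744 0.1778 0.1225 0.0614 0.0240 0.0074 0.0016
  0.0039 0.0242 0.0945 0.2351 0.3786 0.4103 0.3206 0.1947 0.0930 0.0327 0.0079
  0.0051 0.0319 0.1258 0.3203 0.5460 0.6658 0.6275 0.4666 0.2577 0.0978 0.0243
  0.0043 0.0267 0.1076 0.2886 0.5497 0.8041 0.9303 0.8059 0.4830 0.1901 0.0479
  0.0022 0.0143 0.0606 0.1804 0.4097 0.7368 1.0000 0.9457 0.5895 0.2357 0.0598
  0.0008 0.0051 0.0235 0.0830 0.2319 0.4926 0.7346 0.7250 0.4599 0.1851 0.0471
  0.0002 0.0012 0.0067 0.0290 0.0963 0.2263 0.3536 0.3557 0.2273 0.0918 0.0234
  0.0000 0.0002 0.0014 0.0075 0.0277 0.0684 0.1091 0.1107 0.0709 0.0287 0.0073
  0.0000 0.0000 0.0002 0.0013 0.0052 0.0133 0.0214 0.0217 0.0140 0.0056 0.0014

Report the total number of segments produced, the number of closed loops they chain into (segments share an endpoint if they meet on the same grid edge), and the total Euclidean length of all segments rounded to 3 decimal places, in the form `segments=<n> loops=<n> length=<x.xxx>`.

cell (0,3): code 0100 → (0.571,4.000)–(1.000,3.390)
cell (0,4): code 1100 → (0.487,5.000)–(0.571,4.000)
cell (0,5): code 1100 → (0.851,6.000)–(0.487,5.000)
cell (0,6): code 1000 → (1.000,6.235)–(0.851,6.000)
cell (1,2): code 0100 → (1.656,3.000)–(2.000,2.849)
cell (1,3): code 1110 → (1.000,3.390)–(1.656,3.000)
cell (1,6): code 1101 → (1.354,7.000)–(1.000,6.235)
cell (1,7): code 1000 → (2.000,7.841)–(1.354,7.000)
cell (2,2): code 0010 → (2.000,2.849)–(2.924,3.000)
cell (2,3): code 0111 → (2.924,3.000)–(3.000,3.009)
cell (2,7): code 1101 → (2.148,8.000)–(2.000,7.841)
cell (2,8): code 1000 → (3.000,8.656)–(2.148,8.000)
cell (3,3): code 0110 → (3.000,3.009)–(4.000,3.482)
cell (3,8): code 1001 → (4.000,8.844)–(3.000,8.656)
cell (4,3): code 0010 → (4.000,3.482)–(4.668,4.000)
cell (4,4): code 0111 → (4.668,4.000)–(5.000,4.227)
cell (4,8): code 1001 → (5.000,8.615)–(4.000,8.844)
cell (5,4): code 0010 → (5.000,4.227)–(5.757,5.000)
cell (5,5): code 0111 → (5.757,5.000)–(6.000,5.508)
cell (5,7): code 1011 → (6.000,7.504)–(5.726,8.000)
cell (5,8): code 0001 → (5.726,8.000)–(5.000,8.615)
cell (6,5): code 0010 → (6.000,5.508)–(6.256,6.000)
cell (6,6): code 0011 → (6.256,6.000)–(6.264,7.000)
cell (6,7): code 0001 → (6.264,7.000)–(6.000,7.504)
total: 24 segments, chained into 1 closed loop(s), length Σ = 18.122755

segments=24 loops=1 length=18.123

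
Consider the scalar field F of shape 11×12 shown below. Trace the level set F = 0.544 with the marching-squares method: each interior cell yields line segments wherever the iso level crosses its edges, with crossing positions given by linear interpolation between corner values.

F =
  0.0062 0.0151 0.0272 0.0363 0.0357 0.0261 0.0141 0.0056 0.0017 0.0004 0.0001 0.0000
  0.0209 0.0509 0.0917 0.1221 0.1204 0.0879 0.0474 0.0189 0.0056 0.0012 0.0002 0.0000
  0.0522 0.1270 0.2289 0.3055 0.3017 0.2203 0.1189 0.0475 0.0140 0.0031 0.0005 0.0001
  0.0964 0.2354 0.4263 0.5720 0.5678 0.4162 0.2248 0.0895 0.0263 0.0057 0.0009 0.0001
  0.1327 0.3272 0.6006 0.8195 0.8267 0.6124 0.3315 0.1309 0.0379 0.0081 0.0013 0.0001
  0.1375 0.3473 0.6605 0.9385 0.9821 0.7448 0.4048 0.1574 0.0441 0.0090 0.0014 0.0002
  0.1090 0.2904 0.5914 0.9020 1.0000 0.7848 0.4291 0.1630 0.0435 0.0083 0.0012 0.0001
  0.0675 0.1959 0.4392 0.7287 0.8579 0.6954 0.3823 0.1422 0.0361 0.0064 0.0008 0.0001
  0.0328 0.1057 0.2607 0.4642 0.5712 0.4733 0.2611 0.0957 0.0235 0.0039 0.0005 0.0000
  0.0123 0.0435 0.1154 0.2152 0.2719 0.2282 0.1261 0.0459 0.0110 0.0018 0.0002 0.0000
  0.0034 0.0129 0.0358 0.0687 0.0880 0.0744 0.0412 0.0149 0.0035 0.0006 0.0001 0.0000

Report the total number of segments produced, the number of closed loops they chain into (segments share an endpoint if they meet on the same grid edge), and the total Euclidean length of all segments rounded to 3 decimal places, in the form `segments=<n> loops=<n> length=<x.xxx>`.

segments=20 loops=1 length=14.510

cell (2,2): code 0100 → (2.895,3.000)–(3.000,2.808)
cell (2,3): code 1100 → (2.911,4.000)–(2.895,3.000)
cell (2,4): code 1000 → (3.000,4.157)–(2.911,4.000)
cell (3,1): code 0100 → (3.675,2.000)–(4.000,1.793)
cell (3,2): code 1110 → (3.000,2.808)–(3.675,2.000)
cell (3,4): code 1101 → (3.651,5.000)–(3.000,4.157)
cell (3,5): code 1000 → (4.000,5.244)–(3.651,5.000)
cell (4,1): code 0110 → (4.000,1.793)–(5.000,1.628)
cell (4,5): code 1001 → (5.000,5.591)–(4.000,5.244)
cell (5,1): code 0110 → (5.000,1.628)–(6.000,1.843)
cell (5,5): code 1001 → (6.000,5.677)–(5.000,5.591)
cell (6,1): code 0010 → (6.000,1.843)–(6.311,2.000)
cell (6,2): code 0111 → (6.311,2.000)–(7.000,2.362)
cell (6,5): code 1001 → (7.000,5.484)–(6.000,5.677)
cell (7,2): code 0010 → (7.000,2.362)–(7.698,3.000)
cell (7,3): code 0111 → (7.698,3.000)–(8.000,3.746)
cell (7,4): code 1011 → (8.000,4.278)–(7.682,5.000)
cell (7,5): code 0001 → (7.682,5.000)–(7.000,5.484)
cell (8,3): code 0010 → (8.000,3.746)–(8.091,4.000)
cell (8,4): code 0001 → (8.091,4.000)–(8.000,4.278)
total: 20 segments, chained into 1 closed loop(s), length Σ = 14.509983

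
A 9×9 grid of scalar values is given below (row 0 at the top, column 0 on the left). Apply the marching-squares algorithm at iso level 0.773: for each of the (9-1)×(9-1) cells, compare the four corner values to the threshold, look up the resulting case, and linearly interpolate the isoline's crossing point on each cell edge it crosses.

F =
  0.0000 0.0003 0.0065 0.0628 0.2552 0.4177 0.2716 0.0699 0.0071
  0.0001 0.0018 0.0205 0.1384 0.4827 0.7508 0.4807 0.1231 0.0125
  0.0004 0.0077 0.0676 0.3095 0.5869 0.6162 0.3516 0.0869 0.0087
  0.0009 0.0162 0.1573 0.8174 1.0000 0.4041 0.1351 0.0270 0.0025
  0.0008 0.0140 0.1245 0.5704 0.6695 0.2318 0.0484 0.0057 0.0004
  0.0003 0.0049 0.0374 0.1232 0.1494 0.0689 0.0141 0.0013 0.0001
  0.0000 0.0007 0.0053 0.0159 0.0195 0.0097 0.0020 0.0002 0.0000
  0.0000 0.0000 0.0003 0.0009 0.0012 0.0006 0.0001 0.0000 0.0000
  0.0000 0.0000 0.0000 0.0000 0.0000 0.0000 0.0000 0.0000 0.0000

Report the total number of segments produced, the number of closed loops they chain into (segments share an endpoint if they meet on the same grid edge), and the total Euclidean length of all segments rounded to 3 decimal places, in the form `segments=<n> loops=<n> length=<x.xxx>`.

segments=6 loops=1 length=3.979

cell (2,2): code 0100 → (2.913,3.000)–(3.000,2.933)
cell (2,3): code 1100 → (2.450,4.000)–(2.913,3.000)
cell (2,4): code 1000 → (3.000,4.381)–(2.450,4.000)
cell (3,2): code 0010 → (3.000,2.933)–(3.180,3.000)
cell (3,3): code 0011 → (3.180,3.000)–(3.687,4.000)
cell (3,4): code 0001 → (3.687,4.000)–(3.000,4.381)
total: 6 segments, chained into 1 closed loop(s), length Σ = 3.979083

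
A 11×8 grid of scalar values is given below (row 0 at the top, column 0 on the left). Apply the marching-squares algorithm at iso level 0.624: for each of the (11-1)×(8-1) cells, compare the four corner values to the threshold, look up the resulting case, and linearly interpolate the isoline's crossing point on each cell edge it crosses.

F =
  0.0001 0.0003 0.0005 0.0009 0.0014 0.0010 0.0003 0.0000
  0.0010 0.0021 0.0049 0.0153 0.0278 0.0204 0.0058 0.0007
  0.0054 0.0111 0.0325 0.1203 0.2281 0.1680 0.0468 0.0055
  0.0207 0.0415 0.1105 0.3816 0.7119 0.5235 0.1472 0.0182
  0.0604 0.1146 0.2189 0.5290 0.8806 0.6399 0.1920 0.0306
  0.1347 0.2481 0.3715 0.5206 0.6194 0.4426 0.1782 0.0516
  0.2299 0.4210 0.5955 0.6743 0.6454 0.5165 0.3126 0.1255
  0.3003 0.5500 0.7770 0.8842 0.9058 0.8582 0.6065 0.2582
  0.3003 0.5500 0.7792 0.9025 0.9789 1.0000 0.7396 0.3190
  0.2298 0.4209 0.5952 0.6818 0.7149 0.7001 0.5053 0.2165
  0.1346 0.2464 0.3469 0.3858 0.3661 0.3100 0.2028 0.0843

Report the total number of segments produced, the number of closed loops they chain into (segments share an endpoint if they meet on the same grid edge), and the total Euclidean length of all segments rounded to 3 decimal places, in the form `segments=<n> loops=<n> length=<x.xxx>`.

segments=26 loops=2 length=19.936

cell (2,3): code 0100 → (2.818,4.000)–(3.000,3.734)
cell (2,4): code 1000 → (3.000,4.467)–(2.818,4.000)
cell (3,3): code 0110 → (3.000,3.734)–(4.000,3.270)
cell (3,4): code 1101 → (3.863,5.000)–(3.000,4.467)
cell (3,5): code 1000 → (4.000,5.035)–(3.863,5.000)
cell (4,3): code 0010 → (4.000,3.270)–(4.982,4.000)
cell (4,4): code 0011 → (4.982,4.000)–(4.081,5.000)
cell (4,5): code 0001 → (4.081,5.000)–(4.000,5.035)
cell (5,2): code 0100 → (5.673,3.000)–(6.000,2.362)
cell (5,3): code 1100 → (5.177,4.000)–(5.673,3.000)
cell (5,4): code 1000 → (6.000,4.166)–(5.177,4.000)
cell (6,1): code 0100 → (6.157,2.000)–(7.000,1.326)
cell (6,2): code 1110 → (6.000,2.362)–(6.157,2.000)
cell (6,4): code 1101 → (6.315,5.000)–(6.000,4.166)
cell (6,5): code 1000 → (7.000,5.930)–(6.315,5.000)
cell (7,1): code 0110 → (7.000,1.326)–(8.000,1.323)
cell (7,5): code 1101 → (7.131,6.000)–(7.000,5.930)
cell (7,6): code 1000 → (8.000,6.275)–(7.131,6.000)
cell (8,1): code 0010 → (8.000,1.323)–(8.843,2.000)
cell (8,2): code 0111 → (8.843,2.000)–(9.000,2.333)
cell (8,5): code 1011 → (9.000,5.391)–(8.493,6.000)
cell (8,6): code 0001 → (8.493,6.000)–(8.000,6.275)
cell (9,2): code 0010 → (9.000,2.333)–(9.195,3.000)
cell (9,3): code 0011 → (9.195,3.000)–(9.261,4.000)
cell (9,4): code 0011 → (9.261,4.000)–(9.195,5.000)
cell (9,5): code 0001 → (9.195,5.000)–(9.000,5.391)
total: 26 segments, chained into 2 closed loop(s), length Σ = 19.935882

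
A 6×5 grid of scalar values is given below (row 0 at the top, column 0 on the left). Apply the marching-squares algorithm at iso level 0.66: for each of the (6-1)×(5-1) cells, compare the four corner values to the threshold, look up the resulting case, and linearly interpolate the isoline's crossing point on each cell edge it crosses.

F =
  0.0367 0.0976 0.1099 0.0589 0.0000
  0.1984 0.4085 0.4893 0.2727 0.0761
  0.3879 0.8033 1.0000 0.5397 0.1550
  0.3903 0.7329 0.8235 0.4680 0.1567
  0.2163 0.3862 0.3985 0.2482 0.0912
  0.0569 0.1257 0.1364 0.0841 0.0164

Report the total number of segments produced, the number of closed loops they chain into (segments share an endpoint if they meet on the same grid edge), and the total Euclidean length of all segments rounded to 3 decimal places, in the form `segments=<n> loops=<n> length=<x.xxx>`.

segments=8 loops=1 length=6.501

cell (1,0): code 0100 → (1.637,1.000)–(2.000,0.655)
cell (1,1): code 1100 → (1.334,2.000)–(1.637,1.000)
cell (1,2): code 1000 → (2.000,2.739)–(1.334,2.000)
cell (2,0): code 0110 → (2.000,0.655)–(3.000,0.787)
cell (2,2): code 1001 → (3.000,2.460)–(2.000,2.739)
cell (3,0): code 0010 → (3.000,0.787)–(3.210,1.000)
cell (3,1): code 0011 → (3.210,1.000)–(3.385,2.000)
cell (3,2): code 0001 → (3.385,2.000)–(3.000,2.460)
total: 8 segments, chained into 1 closed loop(s), length Σ = 6.500650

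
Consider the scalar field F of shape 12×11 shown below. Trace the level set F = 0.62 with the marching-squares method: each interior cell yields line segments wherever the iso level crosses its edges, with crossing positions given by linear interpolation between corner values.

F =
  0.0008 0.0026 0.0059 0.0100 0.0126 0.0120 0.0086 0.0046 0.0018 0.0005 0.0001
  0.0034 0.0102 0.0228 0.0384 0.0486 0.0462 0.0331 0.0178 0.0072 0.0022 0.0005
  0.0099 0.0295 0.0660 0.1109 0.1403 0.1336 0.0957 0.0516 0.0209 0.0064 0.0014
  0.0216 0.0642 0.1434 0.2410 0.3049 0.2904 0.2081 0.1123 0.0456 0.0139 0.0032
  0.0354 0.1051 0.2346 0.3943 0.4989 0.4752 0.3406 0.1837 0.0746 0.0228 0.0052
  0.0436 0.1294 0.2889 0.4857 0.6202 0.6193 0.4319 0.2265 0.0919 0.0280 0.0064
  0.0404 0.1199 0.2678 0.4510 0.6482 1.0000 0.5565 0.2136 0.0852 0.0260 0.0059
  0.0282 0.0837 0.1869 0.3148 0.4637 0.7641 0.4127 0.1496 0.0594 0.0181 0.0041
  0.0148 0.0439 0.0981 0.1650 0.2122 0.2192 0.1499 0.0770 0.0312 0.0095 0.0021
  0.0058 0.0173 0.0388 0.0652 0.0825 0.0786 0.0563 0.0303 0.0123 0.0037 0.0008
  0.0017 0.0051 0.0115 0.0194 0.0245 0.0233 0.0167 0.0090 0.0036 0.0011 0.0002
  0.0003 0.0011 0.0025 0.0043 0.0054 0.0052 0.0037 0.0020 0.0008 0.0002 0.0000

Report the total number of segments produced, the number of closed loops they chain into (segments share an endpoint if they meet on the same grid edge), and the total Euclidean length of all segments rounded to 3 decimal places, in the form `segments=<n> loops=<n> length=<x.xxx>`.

segments=10 loops=1 length=6.662

cell (4,3): code 0100 → (4.998,4.000)–(5.000,3.999)
cell (4,4): code 1000 → (5.000,4.222)–(4.998,4.000)
cell (5,3): code 0110 → (5.000,3.999)–(6.000,3.857)
cell (5,4): code 1101 → (5.002,5.000)–(5.000,4.222)
cell (5,5): code 1000 → (6.000,5.857)–(5.002,5.000)
cell (6,3): code 0010 → (6.000,3.857)–(6.153,4.000)
cell (6,4): code 0111 → (6.153,4.000)–(7.000,4.520)
cell (6,5): code 1001 → (7.000,5.410)–(6.000,5.857)
cell (7,4): code 0010 → (7.000,4.520)–(7.264,5.000)
cell (7,5): code 0001 → (7.264,5.000)–(7.000,5.410)
total: 10 segments, chained into 1 closed loop(s), length Σ = 6.662119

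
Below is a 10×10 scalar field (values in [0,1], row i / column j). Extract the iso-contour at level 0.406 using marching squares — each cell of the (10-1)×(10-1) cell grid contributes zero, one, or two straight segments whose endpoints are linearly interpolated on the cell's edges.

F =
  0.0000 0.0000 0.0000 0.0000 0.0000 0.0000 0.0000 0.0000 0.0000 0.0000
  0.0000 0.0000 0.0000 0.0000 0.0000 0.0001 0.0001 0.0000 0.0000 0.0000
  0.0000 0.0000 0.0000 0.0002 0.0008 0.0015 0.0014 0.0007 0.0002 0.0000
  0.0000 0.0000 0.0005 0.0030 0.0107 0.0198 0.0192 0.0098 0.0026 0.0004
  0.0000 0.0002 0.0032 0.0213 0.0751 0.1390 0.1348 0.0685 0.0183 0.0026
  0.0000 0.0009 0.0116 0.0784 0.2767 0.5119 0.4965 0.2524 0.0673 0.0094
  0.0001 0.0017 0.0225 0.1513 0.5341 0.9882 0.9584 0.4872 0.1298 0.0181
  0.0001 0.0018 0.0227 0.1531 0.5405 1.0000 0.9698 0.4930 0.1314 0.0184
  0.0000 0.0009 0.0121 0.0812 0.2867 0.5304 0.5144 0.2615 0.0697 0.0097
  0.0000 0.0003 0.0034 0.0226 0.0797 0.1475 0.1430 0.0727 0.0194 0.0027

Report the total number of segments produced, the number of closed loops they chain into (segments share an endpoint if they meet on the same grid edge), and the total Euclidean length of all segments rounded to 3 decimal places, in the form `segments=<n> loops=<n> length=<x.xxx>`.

segments=16 loops=1 length=11.375

cell (4,4): code 0100 → (4.716,5.000)–(5.000,4.550)
cell (4,5): code 1100 → (4.750,6.000)–(4.716,5.000)
cell (4,6): code 1000 → (5.000,6.371)–(4.750,6.000)
cell (5,3): code 0100 → (5.502,4.000)–(6.000,3.665)
cell (5,4): code 1110 → (5.000,4.550)–(5.502,4.000)
cell (5,6): code 1101 → (5.654,7.000)–(5.000,6.371)
cell (5,7): code 1000 → (6.000,7.227)–(5.654,7.000)
cell (6,3): code 0110 → (6.000,3.665)–(7.000,3.653)
cell (6,7): code 1001 → (7.000,7.241)–(6.000,7.227)
cell (7,3): code 0010 → (7.000,3.653)–(7.530,4.000)
cell (7,4): code 0111 → (7.530,4.000)–(8.000,4.490)
cell (7,6): code 1011 → (8.000,6.429)–(7.376,7.000)
cell (7,7): code 0001 → (7.376,7.000)–(7.000,7.241)
cell (8,4): code 0010 → (8.000,4.490)–(8.325,5.000)
cell (8,5): code 0011 → (8.325,5.000)–(8.292,6.000)
cell (8,6): code 0001 → (8.292,6.000)–(8.000,6.429)
total: 16 segments, chained into 1 closed loop(s), length Σ = 11.375078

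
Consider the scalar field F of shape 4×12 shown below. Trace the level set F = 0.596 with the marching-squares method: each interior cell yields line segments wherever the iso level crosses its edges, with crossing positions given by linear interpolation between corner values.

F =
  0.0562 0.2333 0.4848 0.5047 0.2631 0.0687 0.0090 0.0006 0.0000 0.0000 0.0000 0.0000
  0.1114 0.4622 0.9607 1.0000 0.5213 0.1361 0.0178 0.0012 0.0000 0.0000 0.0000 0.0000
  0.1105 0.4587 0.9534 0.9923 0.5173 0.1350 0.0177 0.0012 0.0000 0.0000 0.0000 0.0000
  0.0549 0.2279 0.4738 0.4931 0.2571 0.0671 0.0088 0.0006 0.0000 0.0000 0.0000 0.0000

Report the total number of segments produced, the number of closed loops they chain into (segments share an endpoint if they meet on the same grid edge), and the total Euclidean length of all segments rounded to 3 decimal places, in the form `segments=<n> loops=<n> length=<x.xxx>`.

cell (0,1): code 0100 → (0.234,2.000)–(1.000,1.268)
cell (0,2): code 1100 → (0.184,3.000)–(0.234,2.000)
cell (0,3): code 1000 → (1.000,3.844)–(0.184,3.000)
cell (1,1): code 0110 → (1.000,1.268)–(2.000,1.278)
cell (1,3): code 1001 → (2.000,3.834)–(1.000,3.844)
cell (2,1): code 0010 → (2.000,1.278)–(2.745,2.000)
cell (2,2): code 0011 → (2.745,2.000)–(2.794,3.000)
cell (2,3): code 0001 → (2.794,3.000)–(2.000,3.834)
total: 8 segments, chained into 1 closed loop(s), length Σ = 8.425244

segments=8 loops=1 length=8.425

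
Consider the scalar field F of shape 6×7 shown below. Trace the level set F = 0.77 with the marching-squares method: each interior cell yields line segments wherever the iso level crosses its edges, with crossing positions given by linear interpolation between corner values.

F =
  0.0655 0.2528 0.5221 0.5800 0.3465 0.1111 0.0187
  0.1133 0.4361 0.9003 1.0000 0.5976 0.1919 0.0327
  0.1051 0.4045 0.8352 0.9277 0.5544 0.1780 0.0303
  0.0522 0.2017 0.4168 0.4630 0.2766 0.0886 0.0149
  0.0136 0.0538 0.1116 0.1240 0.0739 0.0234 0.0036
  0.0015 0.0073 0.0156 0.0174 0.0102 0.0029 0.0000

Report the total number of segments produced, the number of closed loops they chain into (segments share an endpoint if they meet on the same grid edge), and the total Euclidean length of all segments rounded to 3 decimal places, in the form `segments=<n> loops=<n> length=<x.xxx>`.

cell (0,1): code 0100 → (0.655,2.000)–(1.000,1.719)
cell (0,2): code 1100 → (0.452,3.000)–(0.655,2.000)
cell (0,3): code 1000 → (1.000,3.572)–(0.452,3.000)
cell (1,1): code 0110 → (1.000,1.719)–(2.000,1.849)
cell (1,3): code 1001 → (2.000,3.422)–(1.000,3.572)
cell (2,1): code 0010 → (2.000,1.849)–(2.156,2.000)
cell (2,2): code 0011 → (2.156,2.000)–(2.339,3.000)
cell (2,3): code 0001 → (2.339,3.000)–(2.000,3.422)
total: 8 segments, chained into 1 closed loop(s), length Σ = 6.051596

segments=8 loops=1 length=6.052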